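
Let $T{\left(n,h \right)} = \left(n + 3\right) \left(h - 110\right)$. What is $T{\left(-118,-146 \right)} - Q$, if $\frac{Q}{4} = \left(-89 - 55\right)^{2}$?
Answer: $-53504$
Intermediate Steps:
$T{\left(n,h \right)} = \left(-110 + h\right) \left(3 + n\right)$ ($T{\left(n,h \right)} = \left(3 + n\right) \left(-110 + h\right) = \left(-110 + h\right) \left(3 + n\right)$)
$Q = 82944$ ($Q = 4 \left(-89 - 55\right)^{2} = 4 \left(-144\right)^{2} = 4 \cdot 20736 = 82944$)
$T{\left(-118,-146 \right)} - Q = \left(-330 - -12980 + 3 \left(-146\right) - -17228\right) - 82944 = \left(-330 + 12980 - 438 + 17228\right) - 82944 = 29440 - 82944 = -53504$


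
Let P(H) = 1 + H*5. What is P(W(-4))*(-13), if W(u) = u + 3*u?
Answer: 1027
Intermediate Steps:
W(u) = 4*u
P(H) = 1 + 5*H
P(W(-4))*(-13) = (1 + 5*(4*(-4)))*(-13) = (1 + 5*(-16))*(-13) = (1 - 80)*(-13) = -79*(-13) = 1027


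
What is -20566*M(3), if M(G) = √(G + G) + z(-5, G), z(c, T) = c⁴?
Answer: -12853750 - 20566*√6 ≈ -1.2904e+7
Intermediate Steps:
M(G) = 625 + √2*√G (M(G) = √(G + G) + (-5)⁴ = √(2*G) + 625 = √2*√G + 625 = 625 + √2*√G)
-20566*M(3) = -20566*(625 + √2*√3) = -20566*(625 + √6) = -12853750 - 20566*√6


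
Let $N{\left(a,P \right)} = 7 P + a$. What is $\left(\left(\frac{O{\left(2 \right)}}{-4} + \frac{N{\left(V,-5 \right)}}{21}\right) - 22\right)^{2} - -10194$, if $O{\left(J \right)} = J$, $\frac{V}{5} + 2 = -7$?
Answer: $\frac{19203241}{1764} \approx 10886.0$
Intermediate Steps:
$V = -45$ ($V = -10 + 5 \left(-7\right) = -10 - 35 = -45$)
$N{\left(a,P \right)} = a + 7 P$
$\left(\left(\frac{O{\left(2 \right)}}{-4} + \frac{N{\left(V,-5 \right)}}{21}\right) - 22\right)^{2} - -10194 = \left(\left(\frac{2}{-4} + \frac{-45 + 7 \left(-5\right)}{21}\right) - 22\right)^{2} - -10194 = \left(\left(2 \left(- \frac{1}{4}\right) + \left(-45 - 35\right) \frac{1}{21}\right) - 22\right)^{2} + 10194 = \left(\left(- \frac{1}{2} - \frac{80}{21}\right) - 22\right)^{2} + 10194 = \left(- \frac{181}{42} - 22\right)^{2} + 10194 = \left(- \frac{1105}{42}\right)^{2} + 10194 = \frac{1221025}{1764} + 10194 = \frac{19203241}{1764}$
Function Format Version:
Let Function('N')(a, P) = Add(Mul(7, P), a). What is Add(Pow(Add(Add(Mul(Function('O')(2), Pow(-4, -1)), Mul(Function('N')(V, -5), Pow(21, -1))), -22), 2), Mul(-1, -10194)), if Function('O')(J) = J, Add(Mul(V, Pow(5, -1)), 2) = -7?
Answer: Rational(19203241, 1764) ≈ 10886.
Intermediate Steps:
V = -45 (V = Add(-10, Mul(5, -7)) = Add(-10, -35) = -45)
Function('N')(a, P) = Add(a, Mul(7, P))
Add(Pow(Add(Add(Mul(Function('O')(2), Pow(-4, -1)), Mul(Function('N')(V, -5), Pow(21, -1))), -22), 2), Mul(-1, -10194)) = Add(Pow(Add(Add(Mul(2, Pow(-4, -1)), Mul(Add(-45, Mul(7, -5)), Pow(21, -1))), -22), 2), Mul(-1, -10194)) = Add(Pow(Add(Add(Mul(2, Rational(-1, 4)), Mul(Add(-45, -35), Rational(1, 21))), -22), 2), 10194) = Add(Pow(Add(Add(Rational(-1, 2), Mul(-80, Rational(1, 21))), -22), 2), 10194) = Add(Pow(Add(Add(Rational(-1, 2), Rational(-80, 21)), -22), 2), 10194) = Add(Pow(Add(Rational(-181, 42), -22), 2), 10194) = Add(Pow(Rational(-1105, 42), 2), 10194) = Add(Rational(1221025, 1764), 10194) = Rational(19203241, 1764)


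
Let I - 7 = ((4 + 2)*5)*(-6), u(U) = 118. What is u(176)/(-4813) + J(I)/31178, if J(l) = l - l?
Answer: -118/4813 ≈ -0.024517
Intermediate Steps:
I = -173 (I = 7 + ((4 + 2)*5)*(-6) = 7 + (6*5)*(-6) = 7 + 30*(-6) = 7 - 180 = -173)
J(l) = 0
u(176)/(-4813) + J(I)/31178 = 118/(-4813) + 0/31178 = 118*(-1/4813) + 0*(1/31178) = -118/4813 + 0 = -118/4813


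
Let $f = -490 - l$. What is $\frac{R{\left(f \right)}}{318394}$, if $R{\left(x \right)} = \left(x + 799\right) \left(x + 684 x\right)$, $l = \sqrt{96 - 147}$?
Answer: $- \frac{103750785}{318394} + \frac{123985 i \sqrt{51}}{318394} \approx -325.86 + 2.7809 i$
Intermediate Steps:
$l = i \sqrt{51}$ ($l = \sqrt{-51} = i \sqrt{51} \approx 7.1414 i$)
$f = -490 - i \sqrt{51} \approx -490.0 - 7.1414 i$
$R{\left(x \right)} = 685 x \left(799 + x\right)$ ($R{\left(x \right)} = \left(799 + x\right) 685 x = 685 x \left(799 + x\right)$)
$\frac{R{\left(f \right)}}{318394} = \frac{685 \left(-490 - i \sqrt{51}\right) \left(799 - \left(490 + i \sqrt{51}\right)\right)}{318394} = 685 \left(-490 - i \sqrt{51}\right) \left(309 - i \sqrt{51}\right) \frac{1}{318394} = \frac{685 \left(-490 - i \sqrt{51}\right) \left(309 - i \sqrt{51}\right)}{318394}$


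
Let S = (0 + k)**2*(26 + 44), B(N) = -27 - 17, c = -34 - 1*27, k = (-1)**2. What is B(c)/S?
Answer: -22/35 ≈ -0.62857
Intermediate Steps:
k = 1
c = -61 (c = -34 - 27 = -61)
B(N) = -44
S = 70 (S = (0 + 1)**2*(26 + 44) = 1**2*70 = 1*70 = 70)
B(c)/S = -44/70 = -44*1/70 = -22/35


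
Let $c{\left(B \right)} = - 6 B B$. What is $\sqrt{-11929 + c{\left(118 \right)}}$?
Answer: $i \sqrt{95473} \approx 308.99 i$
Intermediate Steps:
$c{\left(B \right)} = - 6 B^{2}$
$\sqrt{-11929 + c{\left(118 \right)}} = \sqrt{-11929 - 6 \cdot 118^{2}} = \sqrt{-11929 - 83544} = \sqrt{-95473} = i \sqrt{95473}$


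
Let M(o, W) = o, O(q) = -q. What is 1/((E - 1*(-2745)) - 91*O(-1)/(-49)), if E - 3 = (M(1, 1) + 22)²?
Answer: 7/22952 ≈ 0.00030498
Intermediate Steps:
E = 532 (E = 3 + (1 + 22)² = 3 + 23² = 3 + 529 = 532)
1/((E - 1*(-2745)) - 91*O(-1)/(-49)) = 1/((532 - 1*(-2745)) - 91*(-1*(-1))/(-49)) = 1/((532 + 2745) - 91*(-1)/49) = 1/(3277 - 91*(-1/49)) = 1/(3277 + 13/7) = 1/(22952/7) = 7/22952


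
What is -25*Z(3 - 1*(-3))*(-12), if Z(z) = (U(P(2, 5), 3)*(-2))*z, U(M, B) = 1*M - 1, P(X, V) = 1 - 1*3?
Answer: 10800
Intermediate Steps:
P(X, V) = -2 (P(X, V) = 1 - 3 = -2)
U(M, B) = -1 + M (U(M, B) = M - 1 = -1 + M)
Z(z) = 6*z (Z(z) = ((-1 - 2)*(-2))*z = (-3*(-2))*z = 6*z)
-25*Z(3 - 1*(-3))*(-12) = -150*(3 - 1*(-3))*(-12) = -150*(3 + 3)*(-12) = -150*6*(-12) = -25*36*(-12) = -900*(-12) = 10800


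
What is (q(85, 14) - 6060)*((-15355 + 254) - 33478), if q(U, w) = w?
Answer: 293708634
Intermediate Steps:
(q(85, 14) - 6060)*((-15355 + 254) - 33478) = (14 - 6060)*((-15355 + 254) - 33478) = -6046*(-15101 - 33478) = -6046*(-48579) = 293708634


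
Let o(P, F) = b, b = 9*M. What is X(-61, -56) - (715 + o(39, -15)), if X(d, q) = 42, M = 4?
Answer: -709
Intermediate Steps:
b = 36 (b = 9*4 = 36)
o(P, F) = 36
X(-61, -56) - (715 + o(39, -15)) = 42 - (715 + 36) = 42 - 1*751 = 42 - 751 = -709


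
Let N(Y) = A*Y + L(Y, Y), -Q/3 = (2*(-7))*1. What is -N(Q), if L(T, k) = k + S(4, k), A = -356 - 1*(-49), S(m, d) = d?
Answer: 12810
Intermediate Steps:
Q = 42 (Q = -3*2*(-7) = -(-42) = -3*(-14) = 42)
A = -307 (A = -356 + 49 = -307)
L(T, k) = 2*k (L(T, k) = k + k = 2*k)
N(Y) = -305*Y (N(Y) = -307*Y + 2*Y = -305*Y)
-N(Q) = -(-305)*42 = -1*(-12810) = 12810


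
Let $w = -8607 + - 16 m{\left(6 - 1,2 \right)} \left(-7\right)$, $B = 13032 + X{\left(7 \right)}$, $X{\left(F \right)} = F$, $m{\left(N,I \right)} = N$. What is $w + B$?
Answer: $4992$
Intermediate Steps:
$B = 13039$ ($B = 13032 + 7 = 13039$)
$w = -8047$ ($w = -8607 + - 16 \left(6 - 1\right) \left(-7\right) = -8607 + \left(-16\right) 5 \left(-7\right) = -8607 - -560 = -8607 + 560 = -8047$)
$w + B = -8047 + 13039 = 4992$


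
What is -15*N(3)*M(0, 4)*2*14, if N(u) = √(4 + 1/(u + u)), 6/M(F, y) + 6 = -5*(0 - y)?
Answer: -150*√6 ≈ -367.42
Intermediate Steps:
M(F, y) = 6/(-6 + 5*y) (M(F, y) = 6/(-6 - 5*(0 - y)) = 6/(-6 - (-5)*y) = 6/(-6 + 5*y))
N(u) = √(4 + 1/(2*u))
-15*N(3)*M(0, 4)*2*14 = -15*(√(16 + 2/3)/2)*(6/(-6 + 5*4))*2*14 = -15*(√(16 + 2*(⅓))/2)*(6/(-6 + 20))*2*14 = -15*(√(16 + ⅔)/2)*(6/14)*2*14 = -15*(√(50/3)/2)*(6*(1/14))*2*14 = -15*((5*√6/3)/2)*(3/7)*2*14 = -15*(5*√6/6)*(3/7)*2*14 = -15*5*√6/14*2*14 = -75*√6/7*14 = -150*√6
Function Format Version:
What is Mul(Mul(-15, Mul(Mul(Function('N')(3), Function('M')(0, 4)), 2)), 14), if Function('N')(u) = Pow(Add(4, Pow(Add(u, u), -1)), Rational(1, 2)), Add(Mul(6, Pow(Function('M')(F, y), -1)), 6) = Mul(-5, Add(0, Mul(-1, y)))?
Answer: Mul(-150, Pow(6, Rational(1, 2))) ≈ -367.42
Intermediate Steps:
Function('M')(F, y) = Mul(6, Pow(Add(-6, Mul(5, y)), -1)) (Function('M')(F, y) = Mul(6, Pow(Add(-6, Mul(-5, Add(0, Mul(-1, y)))), -1)) = Mul(6, Pow(Add(-6, Mul(-5, Mul(-1, y))), -1)) = Mul(6, Pow(Add(-6, Mul(5, y)), -1)))
Function('N')(u) = Pow(Add(4, Mul(Rational(1, 2), Pow(u, -1))), Rational(1, 2)) (Function('N')(u) = Pow(Add(4, Pow(Mul(2, u), -1)), Rational(1, 2)) = Pow(Add(4, Mul(Rational(1, 2), Pow(u, -1))), Rational(1, 2)))
Mul(Mul(-15, Mul(Mul(Function('N')(3), Function('M')(0, 4)), 2)), 14) = Mul(Mul(-15, Mul(Mul(Mul(Rational(1, 2), Pow(Add(16, Mul(2, Pow(3, -1))), Rational(1, 2))), Mul(6, Pow(Add(-6, Mul(5, 4)), -1))), 2)), 14) = Mul(Mul(-15, Mul(Mul(Mul(Rational(1, 2), Pow(Add(16, Mul(2, Rational(1, 3))), Rational(1, 2))), Mul(6, Pow(Add(-6, 20), -1))), 2)), 14) = Mul(Mul(-15, Mul(Mul(Mul(Rational(1, 2), Pow(Add(16, Rational(2, 3)), Rational(1, 2))), Mul(6, Pow(14, -1))), 2)), 14) = Mul(Mul(-15, Mul(Mul(Mul(Rational(1, 2), Pow(Rational(50, 3), Rational(1, 2))), Mul(6, Rational(1, 14))), 2)), 14) = Mul(Mul(-15, Mul(Mul(Mul(Rational(1, 2), Mul(Rational(5, 3), Pow(6, Rational(1, 2)))), Rational(3, 7)), 2)), 14) = Mul(Mul(-15, Mul(Mul(Mul(Rational(5, 6), Pow(6, Rational(1, 2))), Rational(3, 7)), 2)), 14) = Mul(Mul(-15, Mul(Mul(Rational(5, 14), Pow(6, Rational(1, 2))), 2)), 14) = Mul(Mul(-15, Mul(Rational(5, 7), Pow(6, Rational(1, 2)))), 14) = Mul(Mul(Rational(-75, 7), Pow(6, Rational(1, 2))), 14) = Mul(-150, Pow(6, Rational(1, 2)))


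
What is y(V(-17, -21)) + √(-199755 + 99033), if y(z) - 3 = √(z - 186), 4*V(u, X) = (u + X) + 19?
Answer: 3 + I*√100722 + I*√763/2 ≈ 3.0 + 331.18*I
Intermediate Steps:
V(u, X) = 19/4 + X/4 + u/4 (V(u, X) = ((u + X) + 19)/4 = ((X + u) + 19)/4 = (19 + X + u)/4 = 19/4 + X/4 + u/4)
y(z) = 3 + √(-186 + z) (y(z) = 3 + √(z - 186) = 3 + √(-186 + z))
y(V(-17, -21)) + √(-199755 + 99033) = (3 + √(-186 + (19/4 + (¼)*(-21) + (¼)*(-17)))) + √(-199755 + 99033) = (3 + √(-186 + (19/4 - 21/4 - 17/4))) + √(-100722) = (3 + √(-186 - 19/4)) + I*√100722 = (3 + √(-763/4)) + I*√100722 = (3 + I*√763/2) + I*√100722 = 3 + I*√100722 + I*√763/2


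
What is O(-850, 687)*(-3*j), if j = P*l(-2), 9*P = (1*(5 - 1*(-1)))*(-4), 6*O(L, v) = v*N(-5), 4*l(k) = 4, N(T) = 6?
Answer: 5496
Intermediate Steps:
l(k) = 1 (l(k) = (¼)*4 = 1)
O(L, v) = v (O(L, v) = (v*6)/6 = (6*v)/6 = v)
P = -8/3 (P = ((1*(5 - 1*(-1)))*(-4))/9 = ((1*(5 + 1))*(-4))/9 = ((1*6)*(-4))/9 = (6*(-4))/9 = (⅑)*(-24) = -8/3 ≈ -2.6667)
j = -8/3 (j = -8/3*1 = -8/3 ≈ -2.6667)
O(-850, 687)*(-3*j) = 687*(-3*(-8/3)) = 687*8 = 5496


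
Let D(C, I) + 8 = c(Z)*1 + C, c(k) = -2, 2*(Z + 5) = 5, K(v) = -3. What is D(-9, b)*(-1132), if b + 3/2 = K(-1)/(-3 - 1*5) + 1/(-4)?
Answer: 21508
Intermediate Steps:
Z = -5/2 (Z = -5 + (½)*5 = -5 + 5/2 = -5/2 ≈ -2.5000)
b = -11/8 (b = -3/2 + (-3/(-3 - 1*5) + 1/(-4)) = -3/2 + (-3/(-3 - 5) + 1*(-¼)) = -3/2 + (-3/(-8) - ¼) = -3/2 + (-3*(-⅛) - ¼) = -3/2 + (3/8 - ¼) = -3/2 + ⅛ = -11/8 ≈ -1.3750)
D(C, I) = -10 + C (D(C, I) = -8 + (-2*1 + C) = -8 + (-2 + C) = -10 + C)
D(-9, b)*(-1132) = (-10 - 9)*(-1132) = -19*(-1132) = 21508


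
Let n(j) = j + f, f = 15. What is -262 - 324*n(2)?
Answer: -5770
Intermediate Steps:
n(j) = 15 + j (n(j) = j + 15 = 15 + j)
-262 - 324*n(2) = -262 - 324*(15 + 2) = -262 - 324*17 = -262 - 5508 = -5770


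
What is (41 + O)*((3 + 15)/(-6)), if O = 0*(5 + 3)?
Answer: -123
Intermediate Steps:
O = 0 (O = 0*8 = 0)
(41 + O)*((3 + 15)/(-6)) = (41 + 0)*((3 + 15)/(-6)) = 41*(18*(-⅙)) = 41*(-3) = -123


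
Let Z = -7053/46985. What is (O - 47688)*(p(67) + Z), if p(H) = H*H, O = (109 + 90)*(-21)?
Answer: -10939196978604/46985 ≈ -2.3282e+8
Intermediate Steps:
Z = -7053/46985 (Z = -7053*1/46985 = -7053/46985 ≈ -0.15011)
O = -4179 (O = 199*(-21) = -4179)
p(H) = H²
(O - 47688)*(p(67) + Z) = (-4179 - 47688)*(67² - 7053/46985) = -51867*(4489 - 7053/46985) = -51867*210908612/46985 = -10939196978604/46985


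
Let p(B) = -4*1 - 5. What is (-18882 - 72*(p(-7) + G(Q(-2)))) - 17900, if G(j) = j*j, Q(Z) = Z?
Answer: -36422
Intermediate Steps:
p(B) = -9 (p(B) = -4 - 5 = -9)
G(j) = j**2
(-18882 - 72*(p(-7) + G(Q(-2)))) - 17900 = (-18882 - 72*(-9 + (-2)**2)) - 17900 = (-18882 - 72*(-9 + 4)) - 17900 = (-18882 - 72*(-5)) - 17900 = (-18882 + 360) - 17900 = -18522 - 17900 = -36422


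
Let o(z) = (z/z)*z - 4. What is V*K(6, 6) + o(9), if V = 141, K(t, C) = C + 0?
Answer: 851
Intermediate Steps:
K(t, C) = C
o(z) = -4 + z (o(z) = 1*z - 4 = z - 4 = -4 + z)
V*K(6, 6) + o(9) = 141*6 + (-4 + 9) = 846 + 5 = 851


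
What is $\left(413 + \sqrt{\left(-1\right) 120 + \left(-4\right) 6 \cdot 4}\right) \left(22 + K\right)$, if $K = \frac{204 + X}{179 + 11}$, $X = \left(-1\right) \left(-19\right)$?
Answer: $\frac{1818439}{190} + \frac{13209 i \sqrt{6}}{95} \approx 9570.7 + 340.58 i$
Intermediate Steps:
$X = 19$
$K = \frac{223}{190}$ ($K = \frac{204 + 19}{179 + 11} = \frac{223}{190} \approx 1.1737$)
$\left(413 + \sqrt{\left(-1\right) 120 + \left(-4\right) 6 \cdot 4}\right) \left(22 + K\right) = \left(413 + \sqrt{\left(-1\right) 120 + \left(-4\right) 6 \cdot 4}\right) \left(22 + \frac{223}{190}\right) = \left(413 + \sqrt{-120 - 96}\right) \frac{4403}{190} = \left(413 + \sqrt{-216}\right) \frac{4403}{190} = \left(413 + 6 i \sqrt{6}\right) \frac{4403}{190} = \frac{1818439}{190} + \frac{13209 i \sqrt{6}}{95}$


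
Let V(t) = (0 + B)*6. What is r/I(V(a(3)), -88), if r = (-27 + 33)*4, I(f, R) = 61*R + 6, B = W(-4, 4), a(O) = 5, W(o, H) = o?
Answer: -12/2681 ≈ -0.0044759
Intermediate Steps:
B = -4
V(t) = -24 (V(t) = (0 - 4)*6 = -4*6 = -24)
I(f, R) = 6 + 61*R
r = 24 (r = 6*4 = 24)
r/I(V(a(3)), -88) = 24/(6 + 61*(-88)) = 24/(6 - 5368) = 24/(-5362) = 24*(-1/5362) = -12/2681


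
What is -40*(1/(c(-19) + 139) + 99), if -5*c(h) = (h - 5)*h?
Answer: -946640/239 ≈ -3960.8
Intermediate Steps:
c(h) = -h*(-5 + h)/5 (c(h) = -(h - 5)*h/5 = -(-5 + h)*h/5 = -h*(-5 + h)/5)
-40*(1/(c(-19) + 139) + 99) = -40*(1/((⅕)*(-19)*(5 - 1*(-19)) + 139) + 99) = -40*(1/((⅕)*(-19)*(5 + 19) + 139) + 99) = -40*(1/((⅕)*(-19)*24 + 139) + 99) = -40*(1/(-456/5 + 139) + 99) = -40*(1/(239/5) + 99) = -40*(5/239 + 99) = -40*23666/239 = -946640/239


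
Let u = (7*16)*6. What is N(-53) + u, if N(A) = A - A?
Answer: 672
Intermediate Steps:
u = 672 (u = 112*6 = 672)
N(A) = 0
N(-53) + u = 0 + 672 = 672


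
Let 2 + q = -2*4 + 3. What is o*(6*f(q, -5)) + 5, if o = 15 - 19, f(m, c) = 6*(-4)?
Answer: 581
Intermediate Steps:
q = -7 (q = -2 + (-2*4 + 3) = -2 + (-8 + 3) = -2 - 5 = -7)
f(m, c) = -24
o = -4
o*(6*f(q, -5)) + 5 = -24*(-24) + 5 = -4*(-144) + 5 = 576 + 5 = 581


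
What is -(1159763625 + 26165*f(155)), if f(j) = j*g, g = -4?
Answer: -1143541325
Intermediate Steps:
f(j) = -4*j (f(j) = j*(-4) = -4*j)
-(1159763625 + 26165*f(155)) = -26165/(1/(-4*155 + 44325)) = -26165/(1/(-620 + 44325)) = -26165/(1/43705) = -26165/1/43705 = -26165*43705 = -1143541325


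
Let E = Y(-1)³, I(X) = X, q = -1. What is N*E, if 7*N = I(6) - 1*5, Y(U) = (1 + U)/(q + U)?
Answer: 0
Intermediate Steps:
Y(U) = (1 + U)/(-1 + U)
N = ⅐ (N = (6 - 1*5)/7 = (6 - 5)/7 = (⅐)*1 = ⅐ ≈ 0.14286)
E = 0 (E = ((1 - 1)/(-1 - 1))³ = (0/(-2))³ = (-½*0)³ = 0³ = 0)
N*E = (⅐)*0 = 0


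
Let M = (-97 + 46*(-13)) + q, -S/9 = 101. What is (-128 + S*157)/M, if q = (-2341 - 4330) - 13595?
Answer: 142841/20961 ≈ 6.8146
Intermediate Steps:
S = -909 (S = -9*101 = -909)
q = -20266 (q = -6671 - 13595 = -20266)
M = -20961 (M = (-97 + 46*(-13)) - 20266 = (-97 - 598) - 20266 = -695 - 20266 = -20961)
(-128 + S*157)/M = (-128 - 909*157)/(-20961) = (-128 - 142713)*(-1/20961) = -142841*(-1/20961) = 142841/20961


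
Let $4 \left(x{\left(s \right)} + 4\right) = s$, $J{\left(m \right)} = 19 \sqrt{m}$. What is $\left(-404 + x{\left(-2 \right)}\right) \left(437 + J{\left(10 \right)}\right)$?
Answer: $- \frac{357029}{2} - \frac{15523 \sqrt{10}}{2} \approx -2.0306 \cdot 10^{5}$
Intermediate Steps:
$x{\left(s \right)} = -4 + \frac{s}{4}$
$\left(-404 + x{\left(-2 \right)}\right) \left(437 + J{\left(10 \right)}\right) = \left(-404 + \left(-4 + \frac{1}{4} \left(-2\right)\right)\right) \left(437 + 19 \sqrt{10}\right) = \left(-404 - \frac{9}{2}\right) \left(437 + 19 \sqrt{10}\right) = - \frac{817 \left(437 + 19 \sqrt{10}\right)}{2} = - \frac{357029}{2} - \frac{15523 \sqrt{10}}{2}$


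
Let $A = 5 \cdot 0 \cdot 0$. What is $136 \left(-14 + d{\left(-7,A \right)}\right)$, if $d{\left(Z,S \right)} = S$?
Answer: $-1904$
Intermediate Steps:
$A = 0$ ($A = 0 \cdot 0 = 0$)
$136 \left(-14 + d{\left(-7,A \right)}\right) = 136 \left(-14 + 0\right) = 136 \left(-14\right) = -1904$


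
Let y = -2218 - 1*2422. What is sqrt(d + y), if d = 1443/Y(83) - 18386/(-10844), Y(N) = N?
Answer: 5*I*sqrt(37433768865022)/450026 ≈ 67.977*I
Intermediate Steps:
y = -4640 (y = -2218 - 2422 = -4640)
d = 8586965/450026 (d = 1443/83 - 18386/(-10844) = 1443*(1/83) - 18386*(-1/10844) = 1443/83 + 9193/5422 = 8586965/450026 ≈ 19.081)
sqrt(d + y) = sqrt(8586965/450026 - 4640) = sqrt(-2079533675/450026) = 5*I*sqrt(37433768865022)/450026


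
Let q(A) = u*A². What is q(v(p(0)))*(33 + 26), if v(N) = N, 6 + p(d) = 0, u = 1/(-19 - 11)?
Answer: -354/5 ≈ -70.800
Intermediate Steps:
u = -1/30 (u = 1/(-30) = -1/30 ≈ -0.033333)
p(d) = -6 (p(d) = -6 + 0 = -6)
q(A) = -A²/30
q(v(p(0)))*(33 + 26) = (-1/30*(-6)²)*(33 + 26) = -1/30*36*59 = -6/5*59 = -354/5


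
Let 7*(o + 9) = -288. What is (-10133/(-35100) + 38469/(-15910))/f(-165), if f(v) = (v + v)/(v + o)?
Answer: -29845051337/21499978500 ≈ -1.3881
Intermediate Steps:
o = -351/7 (o = -9 + (1/7)*(-288) = -9 - 288/7 = -351/7 ≈ -50.143)
f(v) = 2*v/(-351/7 + v) (f(v) = (v + v)/(v - 351/7) = (2*v)/(-351/7 + v) = 2*v/(-351/7 + v))
(-10133/(-35100) + 38469/(-15910))/f(-165) = (-10133/(-35100) + 38469/(-15910))/((14*(-165)/(-351 + 7*(-165)))) = (-10133*(-1/35100) + 38469*(-1/15910))/((14*(-165)/(-351 - 1155))) = (10133/35100 - 38469/15910)/((14*(-165)/(-1506))) = -118904587/(55844100*(14*(-165)*(-1/1506))) = -118904587/(55844100*385/251) = -118904587/55844100*251/385 = -29845051337/21499978500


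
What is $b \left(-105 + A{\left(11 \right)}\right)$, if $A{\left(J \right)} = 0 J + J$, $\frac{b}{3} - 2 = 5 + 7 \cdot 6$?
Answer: $-13818$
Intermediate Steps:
$b = 147$ ($b = 6 + 3 \left(5 + 7 \cdot 6\right) = 6 + 3 \left(5 + 42\right) = 6 + 3 \cdot 47 = 6 + 141 = 147$)
$A{\left(J \right)} = J$ ($A{\left(J \right)} = 0 + J = J$)
$b \left(-105 + A{\left(11 \right)}\right) = 147 \left(-105 + 11\right) = 147 \left(-94\right) = -13818$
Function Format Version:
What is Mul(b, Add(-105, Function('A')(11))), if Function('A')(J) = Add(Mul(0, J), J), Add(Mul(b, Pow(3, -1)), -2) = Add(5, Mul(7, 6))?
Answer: -13818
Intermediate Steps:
b = 147 (b = Add(6, Mul(3, Add(5, Mul(7, 6)))) = Add(6, Mul(3, Add(5, 42))) = Add(6, Mul(3, 47)) = Add(6, 141) = 147)
Function('A')(J) = J (Function('A')(J) = Add(0, J) = J)
Mul(b, Add(-105, Function('A')(11))) = Mul(147, Add(-105, 11)) = Mul(147, -94) = -13818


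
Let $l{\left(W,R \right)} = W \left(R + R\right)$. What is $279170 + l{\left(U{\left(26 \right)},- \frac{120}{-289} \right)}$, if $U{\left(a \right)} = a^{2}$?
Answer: $\frac{80842370}{289} \approx 2.7973 \cdot 10^{5}$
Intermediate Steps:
$l{\left(W,R \right)} = 2 R W$ ($l{\left(W,R \right)} = W 2 R = 2 R W$)
$279170 + l{\left(U{\left(26 \right)},- \frac{120}{-289} \right)} = 279170 + 2 \left(- \frac{120}{-289}\right) 26^{2} = 279170 + 2 \left(\left(-120\right) \left(- \frac{1}{289}\right)\right) 676 = 279170 + 2 \cdot \frac{120}{289} \cdot 676 = 279170 + \frac{162240}{289} = \frac{80842370}{289}$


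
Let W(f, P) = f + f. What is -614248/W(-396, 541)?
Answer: 76781/99 ≈ 775.57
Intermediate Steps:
W(f, P) = 2*f
-614248/W(-396, 541) = -614248/(2*(-396)) = -614248/(-792) = -614248*(-1/792) = 76781/99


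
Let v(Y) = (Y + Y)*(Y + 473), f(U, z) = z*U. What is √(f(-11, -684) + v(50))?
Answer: 4*√3739 ≈ 244.59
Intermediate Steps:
f(U, z) = U*z
v(Y) = 2*Y*(473 + Y) (v(Y) = (2*Y)*(473 + Y) = 2*Y*(473 + Y))
√(f(-11, -684) + v(50)) = √(-11*(-684) + 2*50*(473 + 50)) = √(7524 + 2*50*523) = √(7524 + 52300) = √59824 = 4*√3739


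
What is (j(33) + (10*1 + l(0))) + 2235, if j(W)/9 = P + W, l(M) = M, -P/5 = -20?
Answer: 3442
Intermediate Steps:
P = 100 (P = -5*(-20) = 100)
j(W) = 900 + 9*W (j(W) = 9*(100 + W) = 900 + 9*W)
(j(33) + (10*1 + l(0))) + 2235 = ((900 + 9*33) + (10*1 + 0)) + 2235 = ((900 + 297) + (10 + 0)) + 2235 = (1197 + 10) + 2235 = 1207 + 2235 = 3442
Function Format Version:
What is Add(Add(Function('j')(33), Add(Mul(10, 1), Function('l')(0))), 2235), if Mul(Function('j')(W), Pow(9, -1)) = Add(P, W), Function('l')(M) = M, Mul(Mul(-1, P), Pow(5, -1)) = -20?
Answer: 3442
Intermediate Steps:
P = 100 (P = Mul(-5, -20) = 100)
Function('j')(W) = Add(900, Mul(9, W)) (Function('j')(W) = Mul(9, Add(100, W)) = Add(900, Mul(9, W)))
Add(Add(Function('j')(33), Add(Mul(10, 1), Function('l')(0))), 2235) = Add(Add(Add(900, Mul(9, 33)), Add(Mul(10, 1), 0)), 2235) = Add(Add(Add(900, 297), Add(10, 0)), 2235) = Add(Add(1197, 10), 2235) = Add(1207, 2235) = 3442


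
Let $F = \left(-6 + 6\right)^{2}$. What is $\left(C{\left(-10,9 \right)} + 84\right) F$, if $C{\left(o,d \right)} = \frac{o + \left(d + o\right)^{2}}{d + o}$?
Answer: $0$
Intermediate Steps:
$C{\left(o,d \right)} = \frac{o + \left(d + o\right)^{2}}{d + o}$
$F = 0$ ($F = 0^{2} = 0$)
$\left(C{\left(-10,9 \right)} + 84\right) F = \left(\left(9 - 10 - \frac{10}{9 - 10}\right) + 84\right) 0 = \left(\left(9 - 10 - \frac{10}{-1}\right) + 84\right) 0 = \left(\left(9 - 10 - -10\right) + 84\right) 0 = \left(\left(9 - 10 + 10\right) + 84\right) 0 = \left(9 + 84\right) 0 = 93 \cdot 0 = 0$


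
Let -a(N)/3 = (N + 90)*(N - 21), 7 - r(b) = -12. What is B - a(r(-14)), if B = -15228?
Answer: -15882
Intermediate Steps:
r(b) = 19 (r(b) = 7 - 1*(-12) = 7 + 12 = 19)
a(N) = -3*(-21 + N)*(90 + N) (a(N) = -3*(N + 90)*(N - 21) = -3*(90 + N)*(-21 + N) = -3*(-21 + N)*(90 + N))
B - a(r(-14)) = -15228 - (5670 - 207*19 - 3*19²) = -15228 - (5670 - 3933 - 3*361) = -15228 - (5670 - 3933 - 1083) = -15228 - 1*654 = -15228 - 654 = -15882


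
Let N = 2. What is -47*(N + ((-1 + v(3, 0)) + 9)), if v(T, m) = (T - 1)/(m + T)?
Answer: -1504/3 ≈ -501.33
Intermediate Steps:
v(T, m) = (-1 + T)/(T + m)
-47*(N + ((-1 + v(3, 0)) + 9)) = -47*(2 + ((-1 + (-1 + 3)/(3 + 0)) + 9)) = -47*(2 + ((-1 + 2/3) + 9)) = -47*(2 + ((-1 + (⅓)*2) + 9)) = -47*(2 + ((-1 + ⅔) + 9)) = -47*(2 + (-⅓ + 9)) = -47*(2 + 26/3) = -47*32/3 = -1504/3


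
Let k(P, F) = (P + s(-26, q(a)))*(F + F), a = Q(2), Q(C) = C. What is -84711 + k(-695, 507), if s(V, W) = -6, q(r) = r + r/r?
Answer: -795525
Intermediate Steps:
a = 2
q(r) = 1 + r (q(r) = r + 1 = 1 + r)
k(P, F) = 2*F*(-6 + P) (k(P, F) = (P - 6)*(F + F) = (-6 + P)*(2*F) = 2*F*(-6 + P))
-84711 + k(-695, 507) = -84711 + 2*507*(-6 - 695) = -84711 + 2*507*(-701) = -84711 - 710814 = -795525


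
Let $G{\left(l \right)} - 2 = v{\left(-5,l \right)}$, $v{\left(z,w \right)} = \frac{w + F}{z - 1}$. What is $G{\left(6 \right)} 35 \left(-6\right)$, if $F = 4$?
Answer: $-70$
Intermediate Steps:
$v{\left(z,w \right)} = \frac{4 + w}{-1 + z}$ ($v{\left(z,w \right)} = \frac{w + 4}{z - 1} = \frac{4 + w}{-1 + z}$)
$G{\left(l \right)} = \frac{4}{3} - \frac{l}{6}$ ($G{\left(l \right)} = 2 + \frac{4 + l}{-1 - 5} = 2 + \frac{4 + l}{-6} = 2 - \frac{4 + l}{6} = 2 - \left(\frac{2}{3} + \frac{l}{6}\right) = \frac{4}{3} - \frac{l}{6}$)
$G{\left(6 \right)} 35 \left(-6\right) = \left(\frac{4}{3} - 1\right) 35 \left(-6\right) = \frac{1}{3} \cdot 35 \left(-6\right) = \frac{35}{3} \left(-6\right) = -70$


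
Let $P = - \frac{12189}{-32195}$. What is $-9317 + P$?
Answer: $- \frac{299948626}{32195} \approx -9316.6$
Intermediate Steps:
$P = \frac{12189}{32195}$ ($P = \left(-12189\right) \left(- \frac{1}{32195}\right) = \frac{12189}{32195} \approx 0.3786$)
$-9317 + P = -9317 + \frac{12189}{32195} = - \frac{299948626}{32195}$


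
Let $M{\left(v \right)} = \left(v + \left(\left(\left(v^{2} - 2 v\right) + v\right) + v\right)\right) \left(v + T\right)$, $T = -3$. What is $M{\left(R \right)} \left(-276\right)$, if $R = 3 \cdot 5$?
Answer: $-794880$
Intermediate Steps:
$R = 15$
$M{\left(v \right)} = \left(-3 + v\right) \left(v + v^{2}\right)$ ($M{\left(v \right)} = \left(v + \left(\left(\left(v^{2} - 2 v\right) + v\right) + v\right)\right) \left(v - 3\right) = \left(v + \left(\left(v^{2} - v\right) + v\right)\right) \left(-3 + v\right) = \left(v + v^{2}\right) \left(-3 + v\right) = \left(-3 + v\right) \left(v + v^{2}\right)$)
$M{\left(R \right)} \left(-276\right) = 15 \left(-3 + 15^{2} - 30\right) \left(-276\right) = 15 \left(-3 + 225 - 30\right) \left(-276\right) = 15 \cdot 192 \left(-276\right) = 2880 \left(-276\right) = -794880$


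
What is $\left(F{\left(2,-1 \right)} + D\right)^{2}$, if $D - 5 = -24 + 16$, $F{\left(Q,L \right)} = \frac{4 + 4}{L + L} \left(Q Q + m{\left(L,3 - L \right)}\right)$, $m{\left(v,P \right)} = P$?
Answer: $1225$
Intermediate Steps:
$F{\left(Q,L \right)} = \frac{4 \left(3 + Q^{2} - L\right)}{L}$ ($F{\left(Q,L \right)} = \frac{4 + 4}{L + L} \left(Q Q - \left(-3 + L\right)\right) = \frac{8}{2 L} \left(Q^{2} - \left(-3 + L\right)\right) = 8 \frac{1}{2 L} \left(3 + Q^{2} - L\right) = \frac{4}{L} \left(3 + Q^{2} - L\right) = \frac{4 \left(3 + Q^{2} - L\right)}{L}$)
$D = -3$ ($D = 5 + \left(-24 + 16\right) = 5 - 8 = -3$)
$\left(F{\left(2,-1 \right)} + D\right)^{2} = \left(\frac{4 \left(3 + 2^{2} - -1\right)}{-1} - 3\right)^{2} = \left(4 \left(-1\right) \left(3 + 4 + 1\right) - 3\right)^{2} = \left(4 \left(-1\right) 8 - 3\right)^{2} = \left(-32 - 3\right)^{2} = \left(-35\right)^{2} = 1225$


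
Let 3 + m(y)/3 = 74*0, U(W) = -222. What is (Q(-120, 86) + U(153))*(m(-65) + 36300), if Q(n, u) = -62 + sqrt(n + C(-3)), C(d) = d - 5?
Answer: -10306644 + 290328*I*sqrt(2) ≈ -1.0307e+7 + 4.1059e+5*I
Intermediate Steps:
C(d) = -5 + d
m(y) = -9 (m(y) = -9 + 3*(74*0) = -9 + 3*0 = -9 + 0 = -9)
Q(n, u) = -62 + sqrt(-8 + n) (Q(n, u) = -62 + sqrt(n + (-5 - 3)) = -62 + sqrt(n - 8) = -62 + sqrt(-8 + n))
(Q(-120, 86) + U(153))*(m(-65) + 36300) = ((-62 + sqrt(-8 - 120)) - 222)*(-9 + 36300) = ((-62 + sqrt(-128)) - 222)*36291 = ((-62 + 8*I*sqrt(2)) - 222)*36291 = (-284 + 8*I*sqrt(2))*36291 = -10306644 + 290328*I*sqrt(2)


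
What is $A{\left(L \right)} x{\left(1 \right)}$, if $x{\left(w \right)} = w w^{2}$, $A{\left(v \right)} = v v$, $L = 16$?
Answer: $256$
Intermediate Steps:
$A{\left(v \right)} = v^{2}$
$x{\left(w \right)} = w^{3}$
$A{\left(L \right)} x{\left(1 \right)} = 16^{2} \cdot 1^{3} = 256 \cdot 1 = 256$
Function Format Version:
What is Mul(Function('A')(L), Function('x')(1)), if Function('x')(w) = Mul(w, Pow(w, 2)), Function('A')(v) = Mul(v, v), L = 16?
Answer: 256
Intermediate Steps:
Function('A')(v) = Pow(v, 2)
Function('x')(w) = Pow(w, 3)
Mul(Function('A')(L), Function('x')(1)) = Mul(Pow(16, 2), Pow(1, 3)) = Mul(256, 1) = 256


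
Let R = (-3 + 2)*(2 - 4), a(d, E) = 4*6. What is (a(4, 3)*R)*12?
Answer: 576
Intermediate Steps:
a(d, E) = 24
R = 2 (R = -1*(-2) = 2)
(a(4, 3)*R)*12 = (24*2)*12 = 48*12 = 576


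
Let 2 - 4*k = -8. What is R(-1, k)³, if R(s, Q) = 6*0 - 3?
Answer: -27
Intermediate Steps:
k = 5/2 (k = ½ - ¼*(-8) = ½ + 2 = 5/2 ≈ 2.5000)
R(s, Q) = -3 (R(s, Q) = 0 - 3 = -3)
R(-1, k)³ = (-3)³ = -27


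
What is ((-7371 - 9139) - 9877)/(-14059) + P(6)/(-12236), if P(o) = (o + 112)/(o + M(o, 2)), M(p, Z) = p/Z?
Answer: 1452091513/774116658 ≈ 1.8758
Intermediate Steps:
P(o) = 2*(112 + o)/(3*o) (P(o) = (o + 112)/(o + o/2) = (112 + o)/(o + o*(1/2)) = (112 + o)/(o + o/2) = (112 + o)/((3*o/2)) = (112 + o)*(2/(3*o)) = 2*(112 + o)/(3*o))
((-7371 - 9139) - 9877)/(-14059) + P(6)/(-12236) = ((-7371 - 9139) - 9877)/(-14059) + ((2/3)*(112 + 6)/6)/(-12236) = (-16510 - 9877)*(-1/14059) + ((2/3)*(1/6)*118)*(-1/12236) = -26387*(-1/14059) + (118/9)*(-1/12236) = 26387/14059 - 59/55062 = 1452091513/774116658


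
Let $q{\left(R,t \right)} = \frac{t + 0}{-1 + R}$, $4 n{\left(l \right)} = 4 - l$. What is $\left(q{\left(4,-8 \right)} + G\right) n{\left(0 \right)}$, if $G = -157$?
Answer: $- \frac{479}{3} \approx -159.67$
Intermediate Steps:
$n{\left(l \right)} = 1 - \frac{l}{4}$ ($n{\left(l \right)} = \frac{4 - l}{4} = 1 - \frac{l}{4}$)
$q{\left(R,t \right)} = \frac{t}{-1 + R}$
$\left(q{\left(4,-8 \right)} + G\right) n{\left(0 \right)} = \left(- \frac{8}{-1 + 4} - 157\right) \left(1 - 0\right) = \left(- \frac{8}{3} - 157\right) \left(1 + 0\right) = \left(\left(-8\right) \frac{1}{3} - 157\right) 1 = \left(- \frac{8}{3} - 157\right) 1 = \left(- \frac{479}{3}\right) 1 = - \frac{479}{3}$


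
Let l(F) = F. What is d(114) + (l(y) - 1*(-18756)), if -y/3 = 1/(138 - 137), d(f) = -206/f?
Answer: 1068818/57 ≈ 18751.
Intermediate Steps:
y = -3 (y = -3/(138 - 137) = -3/1 = -3*1 = -3)
d(114) + (l(y) - 1*(-18756)) = -206/114 + (-3 - 1*(-18756)) = -206*1/114 + (-3 + 18756) = -103/57 + 18753 = 1068818/57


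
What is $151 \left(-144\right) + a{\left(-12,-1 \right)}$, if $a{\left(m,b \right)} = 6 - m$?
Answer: $-21726$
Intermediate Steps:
$151 \left(-144\right) + a{\left(-12,-1 \right)} = 151 \left(-144\right) + \left(6 - -12\right) = -21744 + \left(6 + 12\right) = -21744 + 18 = -21726$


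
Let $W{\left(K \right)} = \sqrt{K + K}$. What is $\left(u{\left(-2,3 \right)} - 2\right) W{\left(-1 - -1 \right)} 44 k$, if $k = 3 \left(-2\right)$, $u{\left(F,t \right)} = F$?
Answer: $0$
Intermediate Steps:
$W{\left(K \right)} = \sqrt{2} \sqrt{K}$ ($W{\left(K \right)} = \sqrt{2 K} = \sqrt{2} \sqrt{K}$)
$k = -6$
$\left(u{\left(-2,3 \right)} - 2\right) W{\left(-1 - -1 \right)} 44 k = \left(-2 - 2\right) \sqrt{2} \sqrt{-1 - -1} \cdot 44 \left(-6\right) = - 4 \sqrt{2} \sqrt{-1 + 1} \cdot 44 \left(-6\right) = - 4 \sqrt{2} \sqrt{0} \cdot 44 \left(-6\right) = - 4 \sqrt{2} \cdot 0 \cdot 44 \left(-6\right) = \left(-4\right) 0 \cdot 44 \left(-6\right) = 0 \cdot 44 \left(-6\right) = 0 \left(-6\right) = 0$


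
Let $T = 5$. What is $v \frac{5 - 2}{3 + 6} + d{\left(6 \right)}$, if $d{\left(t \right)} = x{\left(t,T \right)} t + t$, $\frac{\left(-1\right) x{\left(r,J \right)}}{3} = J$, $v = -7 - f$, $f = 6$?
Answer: $- \frac{265}{3} \approx -88.333$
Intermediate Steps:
$v = -13$ ($v = -7 - 6 = -13$)
$x{\left(r,J \right)} = - 3 J$
$d{\left(t \right)} = - 14 t$ ($d{\left(t \right)} = \left(-3\right) 5 t + t = - 15 t + t = - 14 t$)
$v \frac{5 - 2}{3 + 6} + d{\left(6 \right)} = - 13 \frac{5 - 2}{3 + 6} - 84 = - 13 \cdot \frac{3}{9} - 84 = - 13 \cdot 3 \cdot \frac{1}{9} - 84 = \left(-13\right) \frac{1}{3} - 84 = - \frac{13}{3} - 84 = - \frac{265}{3}$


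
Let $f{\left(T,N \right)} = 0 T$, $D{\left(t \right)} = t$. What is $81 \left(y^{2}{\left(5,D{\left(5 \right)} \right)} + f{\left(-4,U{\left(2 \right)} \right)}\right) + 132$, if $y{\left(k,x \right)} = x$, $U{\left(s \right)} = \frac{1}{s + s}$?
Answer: $2157$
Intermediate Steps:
$U{\left(s \right)} = \frac{1}{2 s}$
$f{\left(T,N \right)} = 0$
$81 \left(y^{2}{\left(5,D{\left(5 \right)} \right)} + f{\left(-4,U{\left(2 \right)} \right)}\right) + 132 = 81 \left(5^{2} + 0\right) + 132 = 81 \left(25 + 0\right) + 132 = 81 \cdot 25 + 132 = 2025 + 132 = 2157$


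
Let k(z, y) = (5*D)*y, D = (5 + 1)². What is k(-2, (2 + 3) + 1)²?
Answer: 1166400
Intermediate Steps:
D = 36 (D = 6² = 36)
k(z, y) = 180*y (k(z, y) = (5*36)*y = 180*y)
k(-2, (2 + 3) + 1)² = (180*((2 + 3) + 1))² = (180*(5 + 1))² = (180*6)² = 1080² = 1166400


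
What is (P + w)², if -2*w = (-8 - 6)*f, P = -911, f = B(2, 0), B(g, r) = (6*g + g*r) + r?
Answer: 683929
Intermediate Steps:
B(g, r) = r + 6*g + g*r
f = 12 (f = 0 + 6*2 + 2*0 = 0 + 12 + 0 = 12)
w = 84 (w = -(-8 - 6)*12/2 = -(-7)*12 = -½*(-168) = 84)
(P + w)² = (-911 + 84)² = (-827)² = 683929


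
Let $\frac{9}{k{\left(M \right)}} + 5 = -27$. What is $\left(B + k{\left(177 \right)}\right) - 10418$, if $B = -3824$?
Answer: $- \frac{455753}{32} \approx -14242.0$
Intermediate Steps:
$k{\left(M \right)} = - \frac{9}{32}$ ($k{\left(M \right)} = \frac{9}{-5 - 27} = \frac{9}{-32} = 9 \left(- \frac{1}{32}\right) = - \frac{9}{32}$)
$\left(B + k{\left(177 \right)}\right) - 10418 = \left(-3824 - \frac{9}{32}\right) - 10418 = - \frac{122377}{32} - 10418 = - \frac{455753}{32}$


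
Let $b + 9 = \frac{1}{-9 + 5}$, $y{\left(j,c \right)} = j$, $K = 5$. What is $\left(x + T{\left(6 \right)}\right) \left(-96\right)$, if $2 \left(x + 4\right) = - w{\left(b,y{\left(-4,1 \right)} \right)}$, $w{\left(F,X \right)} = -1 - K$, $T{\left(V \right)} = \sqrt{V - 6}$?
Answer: $96$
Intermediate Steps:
$T{\left(V \right)} = \sqrt{-6 + V}$
$b = - \frac{37}{4}$ ($b = -9 + \frac{1}{-9 + 5} = -9 + \frac{1}{-4} = -9 - \frac{1}{4} = - \frac{37}{4} \approx -9.25$)
$w{\left(F,X \right)} = -6$ ($w{\left(F,X \right)} = -1 - 5 = -6$)
$x = -1$ ($x = -4 + \frac{\left(-1\right) \left(-6\right)}{2} = -4 + \frac{1}{2} \cdot 6 = -4 + 3 = -1$)
$\left(x + T{\left(6 \right)}\right) \left(-96\right) = \left(-1 + \sqrt{-6 + 6}\right) \left(-96\right) = \left(-1 + \sqrt{0}\right) \left(-96\right) = \left(-1 + 0\right) \left(-96\right) = \left(-1\right) \left(-96\right) = 96$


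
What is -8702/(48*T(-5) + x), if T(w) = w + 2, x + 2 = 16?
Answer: 4351/65 ≈ 66.938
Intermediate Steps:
x = 14 (x = -2 + 16 = 14)
T(w) = 2 + w
-8702/(48*T(-5) + x) = -8702/(48*(2 - 5) + 14) = -8702/(48*(-3) + 14) = -8702/(-144 + 14) = -8702/(-130) = -8702*(-1/130) = 4351/65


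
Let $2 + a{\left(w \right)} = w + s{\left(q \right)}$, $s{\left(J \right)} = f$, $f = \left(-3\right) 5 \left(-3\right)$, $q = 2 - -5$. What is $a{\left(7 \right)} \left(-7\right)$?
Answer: $-350$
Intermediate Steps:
$q = 7$ ($q = 2 + 5 = 7$)
$f = 45$ ($f = \left(-15\right) \left(-3\right) = 45$)
$s{\left(J \right)} = 45$
$a{\left(w \right)} = 43 + w$ ($a{\left(w \right)} = -2 + \left(w + 45\right) = -2 + \left(45 + w\right) = 43 + w$)
$a{\left(7 \right)} \left(-7\right) = \left(43 + 7\right) \left(-7\right) = 50 \left(-7\right) = -350$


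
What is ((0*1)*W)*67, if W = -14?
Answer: 0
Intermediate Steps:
((0*1)*W)*67 = ((0*1)*(-14))*67 = (0*(-14))*67 = 0*67 = 0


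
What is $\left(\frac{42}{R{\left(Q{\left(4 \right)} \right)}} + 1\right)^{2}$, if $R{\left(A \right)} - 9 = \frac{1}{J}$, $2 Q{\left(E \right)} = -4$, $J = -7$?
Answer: $\frac{31684}{961} \approx 32.97$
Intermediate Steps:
$Q{\left(E \right)} = -2$ ($Q{\left(E \right)} = \frac{1}{2} \left(-4\right) = -2$)
$R{\left(A \right)} = \frac{62}{7}$ ($R{\left(A \right)} = 9 + \frac{1}{-7} = 9 - \frac{1}{7} = \frac{62}{7}$)
$\left(\frac{42}{R{\left(Q{\left(4 \right)} \right)}} + 1\right)^{2} = \left(\frac{42}{\frac{62}{7}} + 1\right)^{2} = \left(42 \cdot \frac{7}{62} + 1\right)^{2} = \left(\frac{147}{31} + 1\right)^{2} = \left(\frac{178}{31}\right)^{2} = \frac{31684}{961}$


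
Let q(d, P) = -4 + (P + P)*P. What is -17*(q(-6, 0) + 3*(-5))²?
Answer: -6137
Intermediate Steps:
q(d, P) = -4 + 2*P² (q(d, P) = -4 + (2*P)*P = -4 + 2*P²)
-17*(q(-6, 0) + 3*(-5))² = -17*((-4 + 2*0²) + 3*(-5))² = -17*((-4 + 2*0) - 15)² = -17*((-4 + 0) - 15)² = -17*(-4 - 15)² = -17*(-19)² = -17*361 = -6137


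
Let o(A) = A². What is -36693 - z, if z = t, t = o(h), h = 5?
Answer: -36718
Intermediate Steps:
t = 25 (t = 5² = 25)
z = 25
-36693 - z = -36693 - 1*25 = -36693 - 25 = -36718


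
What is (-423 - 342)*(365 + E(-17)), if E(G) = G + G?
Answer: -253215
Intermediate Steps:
E(G) = 2*G
(-423 - 342)*(365 + E(-17)) = (-423 - 342)*(365 + 2*(-17)) = -765*(365 - 34) = -765*331 = -253215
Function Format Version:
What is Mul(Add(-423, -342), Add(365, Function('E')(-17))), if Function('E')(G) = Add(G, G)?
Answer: -253215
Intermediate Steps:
Function('E')(G) = Mul(2, G)
Mul(Add(-423, -342), Add(365, Function('E')(-17))) = Mul(Add(-423, -342), Add(365, Mul(2, -17))) = Mul(-765, Add(365, -34)) = Mul(-765, 331) = -253215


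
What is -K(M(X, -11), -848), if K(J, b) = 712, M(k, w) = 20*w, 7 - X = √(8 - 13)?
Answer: -712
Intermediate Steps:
X = 7 - I*√5 (X = 7 - √(8 - 13) = 7 - √(-5) = 7 - I*√5 ≈ 7.0 - 2.2361*I)
-K(M(X, -11), -848) = -1*712 = -712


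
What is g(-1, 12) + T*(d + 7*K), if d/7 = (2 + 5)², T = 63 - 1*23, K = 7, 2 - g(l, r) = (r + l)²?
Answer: 15561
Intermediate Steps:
g(l, r) = 2 - (l + r)² (g(l, r) = 2 - (r + l)² = 2 - (l + r)²)
T = 40 (T = 63 - 23 = 40)
d = 343 (d = 7*(2 + 5)² = 7*7² = 7*49 = 343)
g(-1, 12) + T*(d + 7*K) = (2 - (-1 + 12)²) + 40*(343 + 7*7) = (2 - 1*11²) + 40*(343 + 49) = (2 - 1*121) + 40*392 = (2 - 121) + 15680 = -119 + 15680 = 15561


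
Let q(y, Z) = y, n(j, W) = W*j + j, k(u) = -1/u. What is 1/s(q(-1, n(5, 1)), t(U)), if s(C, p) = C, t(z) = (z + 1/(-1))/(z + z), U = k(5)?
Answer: -1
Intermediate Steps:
n(j, W) = j + W*j
U = -⅕ (U = -1/5 = -1*⅕ = -⅕ ≈ -0.20000)
t(z) = (-1 + z)/(2*z) (t(z) = (z + 1*(-1))/((2*z)) = (z - 1)*(1/(2*z)) = (-1 + z)*(1/(2*z)) = (-1 + z)/(2*z))
1/s(q(-1, n(5, 1)), t(U)) = 1/(-1) = -1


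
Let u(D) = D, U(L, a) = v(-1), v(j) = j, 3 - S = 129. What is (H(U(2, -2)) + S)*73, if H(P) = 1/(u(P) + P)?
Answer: -18469/2 ≈ -9234.5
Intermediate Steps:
S = -126 (S = 3 - 1*129 = 3 - 129 = -126)
U(L, a) = -1
H(P) = 1/(2*P) (H(P) = 1/(P + P) = 1/(2*P))
(H(U(2, -2)) + S)*73 = ((½)/(-1) - 126)*73 = ((½)*(-1) - 126)*73 = (-½ - 126)*73 = -253/2*73 = -18469/2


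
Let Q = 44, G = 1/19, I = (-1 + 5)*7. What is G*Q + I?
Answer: 576/19 ≈ 30.316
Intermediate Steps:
I = 28 (I = 4*7 = 28)
G = 1/19 ≈ 0.052632
G*Q + I = (1/19)*44 + 28 = 44/19 + 28 = 576/19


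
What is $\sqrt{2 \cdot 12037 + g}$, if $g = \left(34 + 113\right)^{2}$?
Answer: $\sqrt{45683} \approx 213.74$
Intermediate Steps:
$g = 21609$ ($g = 147^{2} = 21609$)
$\sqrt{2 \cdot 12037 + g} = \sqrt{2 \cdot 12037 + 21609} = \sqrt{24074 + 21609} = \sqrt{45683}$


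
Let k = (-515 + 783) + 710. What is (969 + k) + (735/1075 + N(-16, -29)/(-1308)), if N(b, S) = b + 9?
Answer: 547729121/281220 ≈ 1947.7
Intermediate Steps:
N(b, S) = 9 + b
k = 978 (k = 268 + 710 = 978)
(969 + k) + (735/1075 + N(-16, -29)/(-1308)) = (969 + 978) + (735/1075 + (9 - 16)/(-1308)) = 1947 + (735*(1/1075) - 7*(-1/1308)) = 1947 + (147/215 + 7/1308) = 1947 + 193781/281220 = 547729121/281220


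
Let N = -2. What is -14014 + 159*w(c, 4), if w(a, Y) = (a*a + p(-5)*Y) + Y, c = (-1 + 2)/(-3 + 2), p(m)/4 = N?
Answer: -18307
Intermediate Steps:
p(m) = -8 (p(m) = 4*(-2) = -8)
c = -1 (c = 1/(-1) = 1*(-1) = -1)
w(a, Y) = a**2 - 7*Y (w(a, Y) = (a*a - 8*Y) + Y = (a**2 - 8*Y) + Y = a**2 - 7*Y)
-14014 + 159*w(c, 4) = -14014 + 159*((-1)**2 - 7*4) = -14014 + 159*(1 - 28) = -14014 + 159*(-27) = -14014 - 4293 = -18307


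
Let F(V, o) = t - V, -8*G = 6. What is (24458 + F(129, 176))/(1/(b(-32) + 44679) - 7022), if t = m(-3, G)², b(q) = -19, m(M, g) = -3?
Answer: -1086935080/313602519 ≈ -3.4660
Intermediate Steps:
G = -¾ (G = -⅛*6 = -¾ ≈ -0.75000)
t = 9 (t = (-3)² = 9)
F(V, o) = 9 - V
(24458 + F(129, 176))/(1/(b(-32) + 44679) - 7022) = (24458 + (9 - 1*129))/(1/(-19 + 44679) - 7022) = (24458 + (9 - 129))/(1/44660 - 7022) = (24458 - 120)/(1/44660 - 7022) = 24338/(-313602519/44660) = 24338*(-44660/313602519) = -1086935080/313602519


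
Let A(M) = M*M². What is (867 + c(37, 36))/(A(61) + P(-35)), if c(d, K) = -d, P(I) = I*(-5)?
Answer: 415/113578 ≈ 0.0036539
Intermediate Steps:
P(I) = -5*I
A(M) = M³
(867 + c(37, 36))/(A(61) + P(-35)) = (867 - 1*37)/(61³ - 5*(-35)) = (867 - 37)/(226981 + 175) = 830/227156 = 830*(1/227156) = 415/113578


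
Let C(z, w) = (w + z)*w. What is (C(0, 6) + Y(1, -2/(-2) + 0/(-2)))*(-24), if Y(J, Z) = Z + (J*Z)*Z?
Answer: -912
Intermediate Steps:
C(z, w) = w*(w + z)
Y(J, Z) = Z + J*Z²
(C(0, 6) + Y(1, -2/(-2) + 0/(-2)))*(-24) = (6*(6 + 0) + (-2/(-2) + 0/(-2))*(1 + 1*(-2/(-2) + 0/(-2))))*(-24) = (6*6 + (-2*(-½) + 0*(-½))*(1 + 1*(-2*(-½) + 0*(-½))))*(-24) = (36 + (1 + 0)*(1 + 1*(1 + 0)))*(-24) = (36 + 1*(1 + 1*1))*(-24) = (36 + 1*(1 + 1))*(-24) = (36 + 1*2)*(-24) = (36 + 2)*(-24) = 38*(-24) = -912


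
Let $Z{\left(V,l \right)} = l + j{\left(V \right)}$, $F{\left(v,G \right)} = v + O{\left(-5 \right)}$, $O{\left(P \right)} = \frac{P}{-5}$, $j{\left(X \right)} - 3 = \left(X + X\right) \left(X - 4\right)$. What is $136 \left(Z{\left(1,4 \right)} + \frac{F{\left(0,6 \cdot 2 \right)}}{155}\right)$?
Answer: $\frac{21216}{155} \approx 136.88$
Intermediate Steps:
$j{\left(X \right)} = 3 + 2 X \left(-4 + X\right)$ ($j{\left(X \right)} = 3 + \left(X + X\right) \left(X - 4\right) = 3 + 2 X \left(-4 + X\right)$)
$O{\left(P \right)} = - \frac{P}{5}$ ($O{\left(P \right)} = P \left(- \frac{1}{5}\right) = - \frac{P}{5}$)
$F{\left(v,G \right)} = 1 + v$ ($F{\left(v,G \right)} = v - -1 = v + 1 = 1 + v$)
$Z{\left(V,l \right)} = 3 + l - 8 V + 2 V^{2}$ ($Z{\left(V,l \right)} = l + \left(3 - 8 V + 2 V^{2}\right) = 3 + l - 8 V + 2 V^{2}$)
$136 \left(Z{\left(1,4 \right)} + \frac{F{\left(0,6 \cdot 2 \right)}}{155}\right) = 136 \left(\left(3 + 4 - 8 + 2 \cdot 1^{2}\right) + \frac{1 + 0}{155}\right) = 136 \left(\left(3 + 4 - 8 + 2 \cdot 1\right) + 1 \cdot \frac{1}{155}\right) = 136 \left(\left(3 + 4 - 8 + 2\right) + \frac{1}{155}\right) = 136 \left(1 + \frac{1}{155}\right) = 136 \cdot \frac{156}{155} = \frac{21216}{155}$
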